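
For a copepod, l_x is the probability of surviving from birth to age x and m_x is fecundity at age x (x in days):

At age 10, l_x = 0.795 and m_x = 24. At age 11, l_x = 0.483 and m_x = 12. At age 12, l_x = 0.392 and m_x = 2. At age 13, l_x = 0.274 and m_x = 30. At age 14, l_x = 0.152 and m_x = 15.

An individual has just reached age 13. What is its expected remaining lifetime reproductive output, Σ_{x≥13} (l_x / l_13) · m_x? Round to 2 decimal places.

38.32

l_13 = 0.274. Conditional survival from age 13 to x is l_x / l_13.
  x=13: (0.274/0.274) × 30 = 30.0000
  x=14: (0.152/0.274) × 15 = 8.3212
Sum = 30.0000 + 8.3212 = 38.3212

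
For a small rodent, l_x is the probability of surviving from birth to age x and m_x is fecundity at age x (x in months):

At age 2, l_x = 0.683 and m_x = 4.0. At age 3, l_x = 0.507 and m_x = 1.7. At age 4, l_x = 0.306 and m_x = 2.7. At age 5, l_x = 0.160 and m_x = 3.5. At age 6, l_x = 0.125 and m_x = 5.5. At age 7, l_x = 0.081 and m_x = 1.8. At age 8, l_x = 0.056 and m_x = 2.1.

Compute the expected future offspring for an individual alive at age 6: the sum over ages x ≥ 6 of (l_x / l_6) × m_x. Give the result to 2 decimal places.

l_6 = 0.125. Conditional survival from age 6 to x is l_x / l_6.
  x=6: (0.125/0.125) × 5.5 = 5.5000
  x=7: (0.081/0.125) × 1.8 = 1.1664
  x=8: (0.056/0.125) × 2.1 = 0.9408
Sum = 5.5000 + 1.1664 + 0.9408 = 7.6072

7.61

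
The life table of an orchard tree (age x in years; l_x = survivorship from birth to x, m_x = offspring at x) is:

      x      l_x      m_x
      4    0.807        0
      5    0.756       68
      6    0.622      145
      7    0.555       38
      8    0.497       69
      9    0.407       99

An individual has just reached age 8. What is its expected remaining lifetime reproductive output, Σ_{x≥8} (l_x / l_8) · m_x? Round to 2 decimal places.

150.07

l_8 = 0.497. Conditional survival from age 8 to x is l_x / l_8.
  x=8: (0.497/0.497) × 69 = 69.0000
  x=9: (0.407/0.497) × 99 = 81.0724
Sum = 69.0000 + 81.0724 = 150.0724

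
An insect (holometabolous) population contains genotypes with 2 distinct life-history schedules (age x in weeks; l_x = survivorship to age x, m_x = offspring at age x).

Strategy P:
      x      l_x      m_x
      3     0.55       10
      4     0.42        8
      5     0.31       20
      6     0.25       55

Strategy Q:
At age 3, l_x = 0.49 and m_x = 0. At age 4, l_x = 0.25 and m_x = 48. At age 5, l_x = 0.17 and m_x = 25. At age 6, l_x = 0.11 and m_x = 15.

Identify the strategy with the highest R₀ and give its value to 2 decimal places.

Strategy P: R₀ = 0.55×10 + 0.42×8 + 0.31×20 + 0.25×55 = 28.8100
Strategy Q: R₀ = 0.49×0 + 0.25×48 + 0.17×25 + 0.11×15 = 17.9000
Highest R₀: strategy P with 28.8100.

28.81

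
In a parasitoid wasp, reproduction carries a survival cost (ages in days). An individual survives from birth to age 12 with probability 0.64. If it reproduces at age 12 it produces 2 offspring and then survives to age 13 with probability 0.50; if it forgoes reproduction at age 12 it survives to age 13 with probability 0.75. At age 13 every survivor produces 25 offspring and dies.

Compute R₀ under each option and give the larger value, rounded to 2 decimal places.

12.00

breed at age 12: R₀ = 0.64 × (2 + 0.50 × 25) = 0.64 × 14.5000 = 9.2800
delay to age 13: R₀ = 0.64 × (0.75 × 25) = 0.64 × 18.7500 = 12.0000
Higher: delay to age 13 (12.0000).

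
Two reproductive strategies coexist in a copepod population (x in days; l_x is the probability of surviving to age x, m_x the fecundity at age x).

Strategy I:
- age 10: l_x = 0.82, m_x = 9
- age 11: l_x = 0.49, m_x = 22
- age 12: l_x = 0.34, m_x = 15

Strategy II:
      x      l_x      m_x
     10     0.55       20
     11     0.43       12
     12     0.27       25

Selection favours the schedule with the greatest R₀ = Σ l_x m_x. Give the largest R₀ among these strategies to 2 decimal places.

Strategy I: R₀ = 0.82×9 + 0.49×22 + 0.34×15 = 23.2600
Strategy II: R₀ = 0.55×20 + 0.43×12 + 0.27×25 = 22.9100
Highest R₀: strategy I with 23.2600.

23.26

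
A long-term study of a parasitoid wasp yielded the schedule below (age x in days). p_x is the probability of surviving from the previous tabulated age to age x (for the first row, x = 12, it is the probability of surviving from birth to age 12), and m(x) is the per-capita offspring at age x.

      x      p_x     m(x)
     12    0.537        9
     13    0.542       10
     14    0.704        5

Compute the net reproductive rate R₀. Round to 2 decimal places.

Survivorship from birth: l_x = p_12·p_13·…·p_x.
  l_12 = 0.53700
  l_13 = 0.29105
  l_14 = 0.20490
R₀ = Σ l_x m(x):
  age 12: 0.53700 × 9 = 4.8330
  age 13: 0.29105 × 10 = 2.9105
  age 14: 0.20490 × 5 = 1.0245
R₀ = 4.8330 + 2.9105 + 1.0245 = 8.7680

8.77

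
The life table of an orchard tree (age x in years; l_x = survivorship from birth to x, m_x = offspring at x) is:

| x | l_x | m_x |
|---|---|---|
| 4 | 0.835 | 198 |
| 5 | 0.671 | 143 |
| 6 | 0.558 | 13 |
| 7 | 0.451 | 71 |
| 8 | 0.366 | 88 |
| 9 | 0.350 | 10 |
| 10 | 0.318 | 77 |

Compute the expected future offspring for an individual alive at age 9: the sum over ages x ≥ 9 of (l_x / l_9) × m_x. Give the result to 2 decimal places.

79.96

l_9 = 0.350. Conditional survival from age 9 to x is l_x / l_9.
  x=9: (0.350/0.350) × 10 = 10.0000
  x=10: (0.318/0.350) × 77 = 69.9600
Sum = 10.0000 + 69.9600 = 79.9600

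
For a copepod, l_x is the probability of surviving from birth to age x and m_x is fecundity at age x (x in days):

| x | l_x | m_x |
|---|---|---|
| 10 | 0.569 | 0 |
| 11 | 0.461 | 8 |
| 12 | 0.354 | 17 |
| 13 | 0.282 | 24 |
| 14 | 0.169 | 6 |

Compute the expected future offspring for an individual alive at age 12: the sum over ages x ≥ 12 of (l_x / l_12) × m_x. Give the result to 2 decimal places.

l_12 = 0.354. Conditional survival from age 12 to x is l_x / l_12.
  x=12: (0.354/0.354) × 17 = 17.0000
  x=13: (0.282/0.354) × 24 = 19.1186
  x=14: (0.169/0.354) × 6 = 2.8644
Sum = 17.0000 + 19.1186 + 2.8644 = 38.9831

38.98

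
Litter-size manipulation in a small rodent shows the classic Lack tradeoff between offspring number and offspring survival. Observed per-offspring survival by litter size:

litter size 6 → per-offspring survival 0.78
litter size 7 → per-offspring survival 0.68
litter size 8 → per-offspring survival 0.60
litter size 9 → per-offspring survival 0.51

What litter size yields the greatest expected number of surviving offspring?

Expected surviving offspring = c × s(c):
  c=6: 6 × 0.78 = 4.680
  c=7: 7 × 0.68 = 4.760
  c=8: 8 × 0.60 = 4.800
  c=9: 9 × 0.51 = 4.590
Maximum at c = 8 (4.800 surviving offspring).

8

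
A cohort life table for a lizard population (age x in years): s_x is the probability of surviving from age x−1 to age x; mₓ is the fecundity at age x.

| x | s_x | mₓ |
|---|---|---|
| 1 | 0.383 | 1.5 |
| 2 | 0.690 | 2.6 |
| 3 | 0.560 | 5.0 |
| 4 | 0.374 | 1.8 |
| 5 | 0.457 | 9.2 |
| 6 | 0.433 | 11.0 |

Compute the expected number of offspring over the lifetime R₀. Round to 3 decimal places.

Survivorship from birth: l_x = s_1·s_2·…·s_x.
  l_1 = 0.38300
  l_2 = 0.26427
  l_3 = 0.14799
  l_4 = 0.05535
  l_5 = 0.02529
  l_6 = 0.01095
R₀ = Σ l_x mₓ:
  age 1: 0.38300 × 1.5 = 0.5745
  age 2: 0.26427 × 2.6 = 0.6871
  age 3: 0.14799 × 5.0 = 0.7400
  age 4: 0.05535 × 1.8 = 0.0996
  age 5: 0.02529 × 9.2 = 0.2327
  age 6: 0.01095 × 11.0 = 0.1205
R₀ = 0.5745 + 0.6871 + 0.7400 + 0.0996 + 0.2327 + 0.1205 = 2.4543

2.454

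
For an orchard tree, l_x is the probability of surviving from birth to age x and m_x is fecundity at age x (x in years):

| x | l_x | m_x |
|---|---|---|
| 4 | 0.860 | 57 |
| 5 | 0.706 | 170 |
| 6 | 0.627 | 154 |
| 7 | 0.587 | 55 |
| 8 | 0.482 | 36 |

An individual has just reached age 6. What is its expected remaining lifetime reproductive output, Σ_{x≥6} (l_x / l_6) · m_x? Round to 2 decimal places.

233.17

l_6 = 0.627. Conditional survival from age 6 to x is l_x / l_6.
  x=6: (0.627/0.627) × 154 = 154.0000
  x=7: (0.587/0.627) × 55 = 51.4912
  x=8: (0.482/0.627) × 36 = 27.6746
Sum = 154.0000 + 51.4912 + 27.6746 = 233.1659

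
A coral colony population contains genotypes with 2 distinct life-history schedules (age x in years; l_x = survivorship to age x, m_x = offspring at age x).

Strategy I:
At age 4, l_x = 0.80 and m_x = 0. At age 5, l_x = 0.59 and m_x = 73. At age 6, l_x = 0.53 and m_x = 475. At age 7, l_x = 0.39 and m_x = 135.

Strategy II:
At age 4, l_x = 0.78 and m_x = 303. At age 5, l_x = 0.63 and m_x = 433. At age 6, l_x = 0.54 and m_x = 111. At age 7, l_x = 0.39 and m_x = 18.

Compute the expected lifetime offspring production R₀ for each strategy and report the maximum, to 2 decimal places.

576.09

Strategy I: R₀ = 0.80×0 + 0.59×73 + 0.53×475 + 0.39×135 = 347.4700
Strategy II: R₀ = 0.78×303 + 0.63×433 + 0.54×111 + 0.39×18 = 576.0900
Highest R₀: strategy II with 576.0900.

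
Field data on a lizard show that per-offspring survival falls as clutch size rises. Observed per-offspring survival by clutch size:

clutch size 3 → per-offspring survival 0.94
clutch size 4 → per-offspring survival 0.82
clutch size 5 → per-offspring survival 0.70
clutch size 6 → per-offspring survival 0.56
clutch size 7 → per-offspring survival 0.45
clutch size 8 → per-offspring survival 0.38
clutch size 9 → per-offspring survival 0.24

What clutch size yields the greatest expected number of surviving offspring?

5

Expected surviving offspring = c × s(c):
  c=3: 3 × 0.94 = 2.820
  c=4: 4 × 0.82 = 3.280
  c=5: 5 × 0.70 = 3.500
  c=6: 6 × 0.56 = 3.360
  c=7: 7 × 0.45 = 3.150
  c=8: 8 × 0.38 = 3.040
  c=9: 9 × 0.24 = 2.160
Maximum at c = 5 (3.500 surviving offspring).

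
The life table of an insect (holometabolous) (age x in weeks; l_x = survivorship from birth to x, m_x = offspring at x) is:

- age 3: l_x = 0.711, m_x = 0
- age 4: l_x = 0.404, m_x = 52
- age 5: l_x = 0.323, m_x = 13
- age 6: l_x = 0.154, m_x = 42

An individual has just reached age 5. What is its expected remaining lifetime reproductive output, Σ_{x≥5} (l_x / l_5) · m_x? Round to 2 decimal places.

33.02

l_5 = 0.323. Conditional survival from age 5 to x is l_x / l_5.
  x=5: (0.323/0.323) × 13 = 13.0000
  x=6: (0.154/0.323) × 42 = 20.0248
Sum = 13.0000 + 20.0248 = 33.0248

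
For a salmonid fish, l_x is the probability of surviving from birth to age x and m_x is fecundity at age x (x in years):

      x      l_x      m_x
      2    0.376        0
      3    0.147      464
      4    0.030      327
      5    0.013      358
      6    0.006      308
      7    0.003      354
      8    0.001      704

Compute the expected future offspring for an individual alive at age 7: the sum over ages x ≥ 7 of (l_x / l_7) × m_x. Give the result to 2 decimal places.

588.67

l_7 = 0.003. Conditional survival from age 7 to x is l_x / l_7.
  x=7: (0.003/0.003) × 354 = 354.0000
  x=8: (0.001/0.003) × 704 = 234.6667
Sum = 354.0000 + 234.6667 = 588.6667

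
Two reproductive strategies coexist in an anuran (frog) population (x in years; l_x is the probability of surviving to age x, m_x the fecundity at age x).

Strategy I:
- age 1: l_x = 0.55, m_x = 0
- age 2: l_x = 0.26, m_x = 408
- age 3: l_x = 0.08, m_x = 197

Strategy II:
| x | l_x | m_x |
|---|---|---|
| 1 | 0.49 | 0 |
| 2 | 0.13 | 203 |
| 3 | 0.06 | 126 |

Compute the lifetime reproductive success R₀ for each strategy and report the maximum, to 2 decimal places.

121.84

Strategy I: R₀ = 0.55×0 + 0.26×408 + 0.08×197 = 121.8400
Strategy II: R₀ = 0.49×0 + 0.13×203 + 0.06×126 = 33.9500
Highest R₀: strategy I with 121.8400.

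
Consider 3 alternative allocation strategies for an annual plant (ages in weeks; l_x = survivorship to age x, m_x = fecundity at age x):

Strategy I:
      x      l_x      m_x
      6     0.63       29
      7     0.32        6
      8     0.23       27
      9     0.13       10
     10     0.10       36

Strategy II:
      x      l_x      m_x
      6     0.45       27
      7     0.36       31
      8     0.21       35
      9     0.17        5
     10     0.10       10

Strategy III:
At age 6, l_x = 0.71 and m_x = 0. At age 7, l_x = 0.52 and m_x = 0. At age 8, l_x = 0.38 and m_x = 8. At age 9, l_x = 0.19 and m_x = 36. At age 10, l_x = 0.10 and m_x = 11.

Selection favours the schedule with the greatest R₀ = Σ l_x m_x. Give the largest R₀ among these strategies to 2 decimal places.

32.51

Strategy I: R₀ = 0.63×29 + 0.32×6 + 0.23×27 + 0.13×10 + 0.10×36 = 31.3000
Strategy II: R₀ = 0.45×27 + 0.36×31 + 0.21×35 + 0.17×5 + 0.10×10 = 32.5100
Strategy III: R₀ = 0.71×0 + 0.52×0 + 0.38×8 + 0.19×36 + 0.10×11 = 10.9800
Highest R₀: strategy II with 32.5100.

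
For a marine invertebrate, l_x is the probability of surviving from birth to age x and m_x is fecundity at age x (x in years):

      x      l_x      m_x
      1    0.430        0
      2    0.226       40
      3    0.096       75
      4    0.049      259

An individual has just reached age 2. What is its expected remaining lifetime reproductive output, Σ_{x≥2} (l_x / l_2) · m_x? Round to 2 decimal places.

128.01

l_2 = 0.226. Conditional survival from age 2 to x is l_x / l_2.
  x=2: (0.226/0.226) × 40 = 40.0000
  x=3: (0.096/0.226) × 75 = 31.8584
  x=4: (0.049/0.226) × 259 = 56.1549
Sum = 40.0000 + 31.8584 + 56.1549 = 128.0133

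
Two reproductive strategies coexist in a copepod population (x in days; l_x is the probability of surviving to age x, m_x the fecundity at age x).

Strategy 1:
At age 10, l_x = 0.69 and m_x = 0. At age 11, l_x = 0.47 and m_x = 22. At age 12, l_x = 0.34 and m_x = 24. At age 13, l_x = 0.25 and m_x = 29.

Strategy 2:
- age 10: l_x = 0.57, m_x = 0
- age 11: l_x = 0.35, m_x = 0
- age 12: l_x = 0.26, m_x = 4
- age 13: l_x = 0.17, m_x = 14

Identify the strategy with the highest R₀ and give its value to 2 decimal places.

25.75

Strategy 1: R₀ = 0.69×0 + 0.47×22 + 0.34×24 + 0.25×29 = 25.7500
Strategy 2: R₀ = 0.57×0 + 0.35×0 + 0.26×4 + 0.17×14 = 3.4200
Highest R₀: strategy 1 with 25.7500.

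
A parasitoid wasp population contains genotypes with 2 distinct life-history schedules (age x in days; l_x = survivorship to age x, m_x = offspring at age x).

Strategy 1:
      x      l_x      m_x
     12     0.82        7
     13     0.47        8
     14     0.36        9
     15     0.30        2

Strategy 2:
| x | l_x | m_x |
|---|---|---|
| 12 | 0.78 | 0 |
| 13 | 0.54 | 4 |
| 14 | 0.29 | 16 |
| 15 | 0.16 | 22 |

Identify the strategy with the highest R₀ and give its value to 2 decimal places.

13.34

Strategy 1: R₀ = 0.82×7 + 0.47×8 + 0.36×9 + 0.30×2 = 13.3400
Strategy 2: R₀ = 0.78×0 + 0.54×4 + 0.29×16 + 0.16×22 = 10.3200
Highest R₀: strategy 1 with 13.3400.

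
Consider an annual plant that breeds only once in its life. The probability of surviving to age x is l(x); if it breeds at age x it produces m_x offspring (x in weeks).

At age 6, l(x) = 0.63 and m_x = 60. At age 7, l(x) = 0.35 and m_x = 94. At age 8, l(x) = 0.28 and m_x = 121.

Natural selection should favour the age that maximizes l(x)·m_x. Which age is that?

6

Expected offspring if breeding at age x = l(x) × m_x:
  age 6: 0.63 × 60 = 37.800
  age 7: 0.35 × 94 = 32.900
  age 8: 0.28 × 121 = 33.880
Maximum at age 6 (37.800).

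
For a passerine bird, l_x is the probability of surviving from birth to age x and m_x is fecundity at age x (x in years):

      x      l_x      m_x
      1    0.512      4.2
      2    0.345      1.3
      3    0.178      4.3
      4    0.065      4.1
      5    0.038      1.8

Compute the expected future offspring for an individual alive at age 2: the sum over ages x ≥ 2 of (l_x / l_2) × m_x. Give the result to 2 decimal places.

4.49

l_2 = 0.345. Conditional survival from age 2 to x is l_x / l_2.
  x=2: (0.345/0.345) × 1.3 = 1.3000
  x=3: (0.178/0.345) × 4.3 = 2.2186
  x=4: (0.065/0.345) × 4.1 = 0.7725
  x=5: (0.038/0.345) × 1.8 = 0.1983
Sum = 1.3000 + 2.2186 + 0.7725 + 0.1983 = 4.4893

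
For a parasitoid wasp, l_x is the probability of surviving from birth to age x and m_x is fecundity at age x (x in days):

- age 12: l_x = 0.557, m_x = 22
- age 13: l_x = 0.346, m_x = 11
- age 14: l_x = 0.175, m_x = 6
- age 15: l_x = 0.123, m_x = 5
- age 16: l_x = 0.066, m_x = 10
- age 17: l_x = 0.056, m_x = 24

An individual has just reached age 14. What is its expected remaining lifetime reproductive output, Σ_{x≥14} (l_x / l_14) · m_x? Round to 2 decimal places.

20.97

l_14 = 0.175. Conditional survival from age 14 to x is l_x / l_14.
  x=14: (0.175/0.175) × 6 = 6.0000
  x=15: (0.123/0.175) × 5 = 3.5143
  x=16: (0.066/0.175) × 10 = 3.7714
  x=17: (0.056/0.175) × 24 = 7.6800
Sum = 6.0000 + 3.5143 + 3.7714 + 7.6800 = 20.9657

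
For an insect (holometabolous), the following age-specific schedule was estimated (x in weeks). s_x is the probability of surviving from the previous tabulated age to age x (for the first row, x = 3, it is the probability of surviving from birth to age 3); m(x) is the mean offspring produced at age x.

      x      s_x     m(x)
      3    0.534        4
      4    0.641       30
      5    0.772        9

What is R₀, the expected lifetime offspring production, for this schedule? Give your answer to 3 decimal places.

14.783

Survivorship from birth: l_x = s_3·s_4·…·s_x.
  l_3 = 0.53400
  l_4 = 0.34229
  l_5 = 0.26425
R₀ = Σ l_x m(x):
  age 3: 0.53400 × 4 = 2.1360
  age 4: 0.34229 × 30 = 10.2687
  age 5: 0.26425 × 9 = 2.3782
R₀ = 2.1360 + 10.2687 + 2.3782 = 14.7829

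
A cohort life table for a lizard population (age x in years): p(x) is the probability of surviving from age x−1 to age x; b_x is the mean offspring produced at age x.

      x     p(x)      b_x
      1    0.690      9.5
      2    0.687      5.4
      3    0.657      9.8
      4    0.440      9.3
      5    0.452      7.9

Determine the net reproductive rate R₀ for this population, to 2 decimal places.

Survivorship from birth: l_x = p_1·p_2·…·p_x.
  l_1 = 0.69000
  l_2 = 0.47403
  l_3 = 0.31144
  l_4 = 0.13703
  l_5 = 0.06194
R₀ = Σ l_x b_x:
  age 1: 0.69000 × 9.5 = 6.5550
  age 2: 0.47403 × 5.4 = 2.5598
  age 3: 0.31144 × 9.8 = 3.0521
  age 4: 0.13703 × 9.3 = 1.2744
  age 5: 0.06194 × 7.9 = 0.4893
R₀ = 6.5550 + 2.5598 + 3.0521 + 1.2744 + 0.4893 = 13.9306

13.93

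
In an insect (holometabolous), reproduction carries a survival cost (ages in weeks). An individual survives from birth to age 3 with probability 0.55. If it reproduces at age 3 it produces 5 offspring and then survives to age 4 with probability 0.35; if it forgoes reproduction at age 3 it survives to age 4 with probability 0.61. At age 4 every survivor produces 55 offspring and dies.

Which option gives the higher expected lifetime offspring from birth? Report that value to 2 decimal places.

18.45

breed at age 3: R₀ = 0.55 × (5 + 0.35 × 55) = 0.55 × 24.2500 = 13.3375
delay to age 4: R₀ = 0.55 × (0.61 × 55) = 0.55 × 33.5500 = 18.4525
Higher: delay to age 4 (18.4525).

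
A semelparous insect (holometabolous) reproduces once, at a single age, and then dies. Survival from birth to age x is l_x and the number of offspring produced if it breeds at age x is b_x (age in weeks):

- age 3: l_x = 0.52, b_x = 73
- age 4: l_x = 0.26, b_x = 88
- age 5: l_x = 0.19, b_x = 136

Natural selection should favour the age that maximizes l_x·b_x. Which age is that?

Expected offspring if breeding at age x = l_x × b_x:
  age 3: 0.52 × 73 = 37.960
  age 4: 0.26 × 88 = 22.880
  age 5: 0.19 × 136 = 25.840
Maximum at age 3 (37.960).

3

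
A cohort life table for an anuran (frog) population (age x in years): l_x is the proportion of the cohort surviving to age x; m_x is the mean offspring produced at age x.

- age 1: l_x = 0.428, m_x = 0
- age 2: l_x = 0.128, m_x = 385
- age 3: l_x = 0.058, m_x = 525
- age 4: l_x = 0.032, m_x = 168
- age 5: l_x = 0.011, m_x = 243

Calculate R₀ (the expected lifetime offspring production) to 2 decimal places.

R₀ = Σ l_x m_x:
  age 1: 0.428 × 0 = 0.0000
  age 2: 0.128 × 385 = 49.2800
  age 3: 0.058 × 525 = 30.4500
  age 4: 0.032 × 168 = 5.3760
  age 5: 0.011 × 243 = 2.6730
R₀ = 0.0000 + 49.2800 + 30.4500 + 5.3760 + 2.6730 = 87.7790

87.78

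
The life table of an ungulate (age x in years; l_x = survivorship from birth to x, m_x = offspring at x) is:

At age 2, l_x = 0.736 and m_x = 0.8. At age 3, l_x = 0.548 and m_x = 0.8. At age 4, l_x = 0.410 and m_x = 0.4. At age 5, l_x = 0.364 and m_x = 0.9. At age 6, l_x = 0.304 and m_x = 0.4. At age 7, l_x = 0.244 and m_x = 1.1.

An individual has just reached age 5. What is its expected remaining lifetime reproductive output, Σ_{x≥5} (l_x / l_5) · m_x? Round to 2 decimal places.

1.97

l_5 = 0.364. Conditional survival from age 5 to x is l_x / l_5.
  x=5: (0.364/0.364) × 0.9 = 0.9000
  x=6: (0.304/0.364) × 0.4 = 0.3341
  x=7: (0.244/0.364) × 1.1 = 0.7374
Sum = 0.9000 + 0.3341 + 0.7374 = 1.9714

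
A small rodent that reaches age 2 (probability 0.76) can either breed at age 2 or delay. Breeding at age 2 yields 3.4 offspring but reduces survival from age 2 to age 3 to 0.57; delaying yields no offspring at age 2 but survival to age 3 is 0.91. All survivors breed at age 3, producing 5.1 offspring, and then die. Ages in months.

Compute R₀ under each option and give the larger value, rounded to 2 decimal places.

4.79

breed at age 2: R₀ = 0.76 × (3.4 + 0.57 × 5.1) = 0.76 × 6.3070 = 4.7933
delay to age 3: R₀ = 0.76 × (0.91 × 5.1) = 0.76 × 4.6410 = 3.5272
Higher: breed at age 2 (4.7933).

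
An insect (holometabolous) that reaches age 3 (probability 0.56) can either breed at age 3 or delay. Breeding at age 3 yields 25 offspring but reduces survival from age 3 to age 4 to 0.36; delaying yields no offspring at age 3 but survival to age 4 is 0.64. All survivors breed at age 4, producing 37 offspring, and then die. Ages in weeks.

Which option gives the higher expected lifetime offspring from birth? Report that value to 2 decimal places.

breed at age 3: R₀ = 0.56 × (25 + 0.36 × 37) = 0.56 × 38.3200 = 21.4592
delay to age 4: R₀ = 0.56 × (0.64 × 37) = 0.56 × 23.6800 = 13.2608
Higher: breed at age 3 (21.4592).

21.46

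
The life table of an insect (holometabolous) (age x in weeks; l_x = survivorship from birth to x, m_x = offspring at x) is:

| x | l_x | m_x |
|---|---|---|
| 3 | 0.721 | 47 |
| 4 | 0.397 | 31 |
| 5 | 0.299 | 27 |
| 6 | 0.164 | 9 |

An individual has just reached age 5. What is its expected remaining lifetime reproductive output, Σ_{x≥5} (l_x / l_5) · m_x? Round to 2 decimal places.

l_5 = 0.299. Conditional survival from age 5 to x is l_x / l_5.
  x=5: (0.299/0.299) × 27 = 27.0000
  x=6: (0.164/0.299) × 9 = 4.9365
Sum = 27.0000 + 4.9365 = 31.9365

31.94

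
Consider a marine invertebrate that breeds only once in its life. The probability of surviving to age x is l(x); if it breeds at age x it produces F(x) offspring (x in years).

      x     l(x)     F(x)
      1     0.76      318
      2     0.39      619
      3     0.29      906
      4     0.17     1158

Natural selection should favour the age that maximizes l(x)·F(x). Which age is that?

Expected offspring if breeding at age x = l(x) × F(x):
  age 1: 0.76 × 318 = 241.680
  age 2: 0.39 × 619 = 241.410
  age 3: 0.29 × 906 = 262.740
  age 4: 0.17 × 1158 = 196.860
Maximum at age 3 (262.740).

3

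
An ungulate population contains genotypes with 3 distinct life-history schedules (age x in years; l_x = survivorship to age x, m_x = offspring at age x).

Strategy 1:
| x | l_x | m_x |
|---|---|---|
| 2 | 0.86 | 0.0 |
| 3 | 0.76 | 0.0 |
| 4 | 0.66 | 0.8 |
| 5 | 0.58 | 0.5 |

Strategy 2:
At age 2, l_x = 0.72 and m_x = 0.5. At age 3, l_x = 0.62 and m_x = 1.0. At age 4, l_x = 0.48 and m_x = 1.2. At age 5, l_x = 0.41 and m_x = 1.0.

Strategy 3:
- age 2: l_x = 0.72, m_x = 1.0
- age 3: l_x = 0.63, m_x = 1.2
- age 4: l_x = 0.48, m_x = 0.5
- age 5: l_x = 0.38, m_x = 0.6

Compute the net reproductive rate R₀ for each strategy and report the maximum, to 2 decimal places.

Strategy 1: R₀ = 0.86×0.0 + 0.76×0.0 + 0.66×0.8 + 0.58×0.5 = 0.8180
Strategy 2: R₀ = 0.72×0.5 + 0.62×1.0 + 0.48×1.2 + 0.41×1.0 = 1.9660
Strategy 3: R₀ = 0.72×1.0 + 0.63×1.2 + 0.48×0.5 + 0.38×0.6 = 1.9440
Highest R₀: strategy 2 with 1.9660.

1.97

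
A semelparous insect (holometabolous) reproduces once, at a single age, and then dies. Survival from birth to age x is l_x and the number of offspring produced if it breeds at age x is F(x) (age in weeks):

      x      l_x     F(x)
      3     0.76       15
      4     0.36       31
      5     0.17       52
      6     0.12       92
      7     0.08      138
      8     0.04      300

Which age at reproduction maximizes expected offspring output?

8

Expected offspring if breeding at age x = l_x × F(x):
  age 3: 0.76 × 15 = 11.400
  age 4: 0.36 × 31 = 11.160
  age 5: 0.17 × 52 = 8.840
  age 6: 0.12 × 92 = 11.040
  age 7: 0.08 × 138 = 11.040
  age 8: 0.04 × 300 = 12.000
Maximum at age 8 (12.000).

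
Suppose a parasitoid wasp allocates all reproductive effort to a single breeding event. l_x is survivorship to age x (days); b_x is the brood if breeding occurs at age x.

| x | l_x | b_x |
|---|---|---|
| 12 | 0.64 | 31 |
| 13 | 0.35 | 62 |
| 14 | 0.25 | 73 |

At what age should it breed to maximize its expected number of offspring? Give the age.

Expected offspring if breeding at age x = l_x × b_x:
  age 12: 0.64 × 31 = 19.840
  age 13: 0.35 × 62 = 21.700
  age 14: 0.25 × 73 = 18.250
Maximum at age 13 (21.700).

13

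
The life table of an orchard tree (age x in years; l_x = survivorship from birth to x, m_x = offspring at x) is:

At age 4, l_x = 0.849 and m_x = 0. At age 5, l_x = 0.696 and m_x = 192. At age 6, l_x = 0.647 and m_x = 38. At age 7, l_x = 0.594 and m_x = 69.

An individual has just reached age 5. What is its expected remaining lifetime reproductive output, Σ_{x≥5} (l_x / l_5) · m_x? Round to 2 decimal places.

286.21

l_5 = 0.696. Conditional survival from age 5 to x is l_x / l_5.
  x=5: (0.696/0.696) × 192 = 192.0000
  x=6: (0.647/0.696) × 38 = 35.3247
  x=7: (0.594/0.696) × 69 = 58.8879
Sum = 192.0000 + 35.3247 + 58.8879 = 286.2126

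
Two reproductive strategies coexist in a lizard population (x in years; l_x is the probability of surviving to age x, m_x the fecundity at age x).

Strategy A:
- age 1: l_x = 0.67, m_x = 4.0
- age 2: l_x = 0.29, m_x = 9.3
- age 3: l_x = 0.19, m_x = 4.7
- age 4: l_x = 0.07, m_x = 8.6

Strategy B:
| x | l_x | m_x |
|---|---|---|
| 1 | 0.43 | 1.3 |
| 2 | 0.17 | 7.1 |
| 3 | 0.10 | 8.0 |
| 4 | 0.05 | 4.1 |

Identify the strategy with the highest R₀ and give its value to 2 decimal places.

6.87

Strategy A: R₀ = 0.67×4.0 + 0.29×9.3 + 0.19×4.7 + 0.07×8.6 = 6.8720
Strategy B: R₀ = 0.43×1.3 + 0.17×7.1 + 0.10×8.0 + 0.05×4.1 = 2.7710
Highest R₀: strategy A with 6.8720.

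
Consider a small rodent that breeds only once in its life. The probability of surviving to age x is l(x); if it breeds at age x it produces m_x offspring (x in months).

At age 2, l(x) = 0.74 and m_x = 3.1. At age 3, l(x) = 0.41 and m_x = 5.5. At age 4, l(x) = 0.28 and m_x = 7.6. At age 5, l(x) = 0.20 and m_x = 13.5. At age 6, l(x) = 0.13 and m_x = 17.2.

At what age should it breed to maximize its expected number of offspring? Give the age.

Expected offspring if breeding at age x = l(x) × m_x:
  age 2: 0.74 × 3.1 = 2.294
  age 3: 0.41 × 5.5 = 2.255
  age 4: 0.28 × 7.6 = 2.128
  age 5: 0.20 × 13.5 = 2.700
  age 6: 0.13 × 17.2 = 2.236
Maximum at age 5 (2.700).

5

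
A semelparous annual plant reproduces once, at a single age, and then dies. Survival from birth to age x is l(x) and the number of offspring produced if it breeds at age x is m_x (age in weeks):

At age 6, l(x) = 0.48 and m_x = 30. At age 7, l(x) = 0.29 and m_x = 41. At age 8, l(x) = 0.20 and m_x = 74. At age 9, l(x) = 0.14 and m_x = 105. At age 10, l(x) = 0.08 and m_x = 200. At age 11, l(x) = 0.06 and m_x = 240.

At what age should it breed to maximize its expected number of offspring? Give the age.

10

Expected offspring if breeding at age x = l(x) × m_x:
  age 6: 0.48 × 30 = 14.400
  age 7: 0.29 × 41 = 11.890
  age 8: 0.20 × 74 = 14.800
  age 9: 0.14 × 105 = 14.700
  age 10: 0.08 × 200 = 16.000
  age 11: 0.06 × 240 = 14.400
Maximum at age 10 (16.000).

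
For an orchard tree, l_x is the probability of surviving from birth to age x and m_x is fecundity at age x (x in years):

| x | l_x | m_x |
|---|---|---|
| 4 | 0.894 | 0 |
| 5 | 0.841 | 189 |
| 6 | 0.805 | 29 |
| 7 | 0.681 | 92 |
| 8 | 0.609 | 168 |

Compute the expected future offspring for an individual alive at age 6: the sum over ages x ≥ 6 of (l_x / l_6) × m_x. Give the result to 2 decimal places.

l_6 = 0.805. Conditional survival from age 6 to x is l_x / l_6.
  x=6: (0.805/0.805) × 29 = 29.0000
  x=7: (0.681/0.805) × 92 = 77.8286
  x=8: (0.609/0.805) × 168 = 127.0957
Sum = 29.0000 + 77.8286 + 127.0957 = 233.9242

233.92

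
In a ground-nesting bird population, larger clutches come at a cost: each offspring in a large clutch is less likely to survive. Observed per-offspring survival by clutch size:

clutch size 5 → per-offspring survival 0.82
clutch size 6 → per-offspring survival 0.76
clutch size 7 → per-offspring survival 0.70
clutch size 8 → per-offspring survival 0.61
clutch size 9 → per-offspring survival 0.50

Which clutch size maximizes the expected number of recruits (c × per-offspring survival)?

7

Expected recruits = c × s(c):
  c=5: 5 × 0.82 = 4.100
  c=6: 6 × 0.76 = 4.560
  c=7: 7 × 0.70 = 4.900
  c=8: 8 × 0.61 = 4.880
  c=9: 9 × 0.50 = 4.500
Maximum at c = 7 (4.900 recruits).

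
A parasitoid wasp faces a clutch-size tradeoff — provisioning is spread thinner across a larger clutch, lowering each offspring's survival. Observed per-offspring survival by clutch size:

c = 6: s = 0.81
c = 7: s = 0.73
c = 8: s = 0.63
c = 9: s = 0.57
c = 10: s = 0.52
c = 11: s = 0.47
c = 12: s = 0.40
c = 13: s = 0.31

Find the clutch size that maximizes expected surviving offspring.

Expected surviving offspring = c × s(c):
  c=6: 6 × 0.81 = 4.860
  c=7: 7 × 0.73 = 5.110
  c=8: 8 × 0.63 = 5.040
  c=9: 9 × 0.57 = 5.130
  c=10: 10 × 0.52 = 5.200
  c=11: 11 × 0.47 = 5.170
  c=12: 12 × 0.40 = 4.800
  c=13: 13 × 0.31 = 4.030
Maximum at c = 10 (5.200 surviving offspring).

10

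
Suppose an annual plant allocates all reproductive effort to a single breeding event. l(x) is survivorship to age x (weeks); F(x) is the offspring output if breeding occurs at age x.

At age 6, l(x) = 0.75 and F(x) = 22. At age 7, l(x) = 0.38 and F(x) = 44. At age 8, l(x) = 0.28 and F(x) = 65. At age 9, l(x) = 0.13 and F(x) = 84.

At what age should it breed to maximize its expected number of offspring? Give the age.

8

Expected offspring if breeding at age x = l(x) × F(x):
  age 6: 0.75 × 22 = 16.500
  age 7: 0.38 × 44 = 16.720
  age 8: 0.28 × 65 = 18.200
  age 9: 0.13 × 84 = 10.920
Maximum at age 8 (18.200).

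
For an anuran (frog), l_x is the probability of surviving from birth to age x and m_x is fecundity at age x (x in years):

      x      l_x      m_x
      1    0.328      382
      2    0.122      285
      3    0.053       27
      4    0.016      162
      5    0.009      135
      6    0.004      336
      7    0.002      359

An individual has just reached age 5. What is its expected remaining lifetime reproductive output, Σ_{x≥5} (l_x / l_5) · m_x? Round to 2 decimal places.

l_5 = 0.009. Conditional survival from age 5 to x is l_x / l_5.
  x=5: (0.009/0.009) × 135 = 135.0000
  x=6: (0.004/0.009) × 336 = 149.3333
  x=7: (0.002/0.009) × 359 = 79.7778
Sum = 135.0000 + 149.3333 + 79.7778 = 364.1111

364.11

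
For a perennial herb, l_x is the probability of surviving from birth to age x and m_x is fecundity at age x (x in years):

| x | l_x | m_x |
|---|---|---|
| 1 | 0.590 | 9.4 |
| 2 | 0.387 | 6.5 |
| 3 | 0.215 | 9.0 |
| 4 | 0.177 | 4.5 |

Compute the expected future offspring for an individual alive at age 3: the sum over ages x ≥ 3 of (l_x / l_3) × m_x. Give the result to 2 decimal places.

12.70

l_3 = 0.215. Conditional survival from age 3 to x is l_x / l_3.
  x=3: (0.215/0.215) × 9.0 = 9.0000
  x=4: (0.177/0.215) × 4.5 = 3.7047
Sum = 9.0000 + 3.7047 = 12.7047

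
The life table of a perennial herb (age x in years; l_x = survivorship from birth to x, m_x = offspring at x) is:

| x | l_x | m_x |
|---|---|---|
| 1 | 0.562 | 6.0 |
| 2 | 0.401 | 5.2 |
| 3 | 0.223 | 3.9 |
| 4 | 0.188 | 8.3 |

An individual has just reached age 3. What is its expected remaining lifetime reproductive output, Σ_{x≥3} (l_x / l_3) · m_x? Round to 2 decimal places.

10.90

l_3 = 0.223. Conditional survival from age 3 to x is l_x / l_3.
  x=3: (0.223/0.223) × 3.9 = 3.9000
  x=4: (0.188/0.223) × 8.3 = 6.9973
Sum = 3.9000 + 6.9973 = 10.8973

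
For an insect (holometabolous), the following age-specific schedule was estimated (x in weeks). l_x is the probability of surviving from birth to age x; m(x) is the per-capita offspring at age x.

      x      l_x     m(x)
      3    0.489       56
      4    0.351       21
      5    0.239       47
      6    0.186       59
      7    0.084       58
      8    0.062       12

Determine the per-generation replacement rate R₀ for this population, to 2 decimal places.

62.58

R₀ = Σ l_x m(x):
  age 3: 0.489 × 56 = 27.3840
  age 4: 0.351 × 21 = 7.3710
  age 5: 0.239 × 47 = 11.2330
  age 6: 0.186 × 59 = 10.9740
  age 7: 0.084 × 58 = 4.8720
  age 8: 0.062 × 12 = 0.7440
R₀ = 27.3840 + 7.3710 + 11.2330 + 10.9740 + 4.8720 + 0.7440 = 62.5780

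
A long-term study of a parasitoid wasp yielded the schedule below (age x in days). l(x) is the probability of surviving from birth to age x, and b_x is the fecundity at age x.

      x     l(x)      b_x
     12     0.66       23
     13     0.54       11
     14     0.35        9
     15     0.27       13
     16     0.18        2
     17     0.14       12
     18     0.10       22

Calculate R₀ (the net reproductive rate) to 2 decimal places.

R₀ = Σ l(x) b_x:
  age 12: 0.66 × 23 = 15.1800
  age 13: 0.54 × 11 = 5.9400
  age 14: 0.35 × 9 = 3.1500
  age 15: 0.27 × 13 = 3.5100
  age 16: 0.18 × 2 = 0.3600
  age 17: 0.14 × 12 = 1.6800
  age 18: 0.10 × 22 = 2.2000
R₀ = 15.1800 + 5.9400 + 3.1500 + 3.5100 + 0.3600 + 1.6800 + 2.2000 = 32.0200

32.02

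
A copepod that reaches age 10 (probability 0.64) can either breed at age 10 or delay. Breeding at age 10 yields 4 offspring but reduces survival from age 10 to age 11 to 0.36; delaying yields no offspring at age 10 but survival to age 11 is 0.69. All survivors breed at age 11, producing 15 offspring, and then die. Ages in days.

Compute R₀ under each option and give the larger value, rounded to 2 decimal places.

breed at age 10: R₀ = 0.64 × (4 + 0.36 × 15) = 0.64 × 9.4000 = 6.0160
delay to age 11: R₀ = 0.64 × (0.69 × 15) = 0.64 × 10.3500 = 6.6240
Higher: delay to age 11 (6.6240).

6.62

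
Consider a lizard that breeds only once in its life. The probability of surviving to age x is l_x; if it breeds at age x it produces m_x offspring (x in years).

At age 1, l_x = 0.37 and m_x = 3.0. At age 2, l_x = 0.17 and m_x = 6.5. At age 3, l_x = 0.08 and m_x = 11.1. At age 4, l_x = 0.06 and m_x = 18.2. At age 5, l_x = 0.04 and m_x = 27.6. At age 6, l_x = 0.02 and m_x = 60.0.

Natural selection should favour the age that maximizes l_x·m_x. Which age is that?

6

Expected offspring if breeding at age x = l_x × m_x:
  age 1: 0.37 × 3.0 = 1.110
  age 2: 0.17 × 6.5 = 1.105
  age 3: 0.08 × 11.1 = 0.888
  age 4: 0.06 × 18.2 = 1.092
  age 5: 0.04 × 27.6 = 1.104
  age 6: 0.02 × 60.0 = 1.200
Maximum at age 6 (1.200).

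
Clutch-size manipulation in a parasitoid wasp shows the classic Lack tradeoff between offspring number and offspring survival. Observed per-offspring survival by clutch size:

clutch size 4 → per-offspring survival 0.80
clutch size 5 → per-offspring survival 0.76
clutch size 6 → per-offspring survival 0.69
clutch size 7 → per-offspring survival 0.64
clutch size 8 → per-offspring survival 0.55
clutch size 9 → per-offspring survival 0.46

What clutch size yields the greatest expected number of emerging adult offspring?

7

Expected emerging adult offspring = c × s(c):
  c=4: 4 × 0.80 = 3.200
  c=5: 5 × 0.76 = 3.800
  c=6: 6 × 0.69 = 4.140
  c=7: 7 × 0.64 = 4.480
  c=8: 8 × 0.55 = 4.400
  c=9: 9 × 0.46 = 4.140
Maximum at c = 7 (4.480 emerging adult offspring).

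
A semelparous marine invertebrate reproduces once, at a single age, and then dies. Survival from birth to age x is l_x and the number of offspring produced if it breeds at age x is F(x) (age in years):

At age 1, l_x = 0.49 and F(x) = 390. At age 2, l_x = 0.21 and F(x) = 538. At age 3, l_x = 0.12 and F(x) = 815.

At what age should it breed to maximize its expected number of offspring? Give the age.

Expected offspring if breeding at age x = l_x × F(x):
  age 1: 0.49 × 390 = 191.100
  age 2: 0.21 × 538 = 112.980
  age 3: 0.12 × 815 = 97.800
Maximum at age 1 (191.100).

1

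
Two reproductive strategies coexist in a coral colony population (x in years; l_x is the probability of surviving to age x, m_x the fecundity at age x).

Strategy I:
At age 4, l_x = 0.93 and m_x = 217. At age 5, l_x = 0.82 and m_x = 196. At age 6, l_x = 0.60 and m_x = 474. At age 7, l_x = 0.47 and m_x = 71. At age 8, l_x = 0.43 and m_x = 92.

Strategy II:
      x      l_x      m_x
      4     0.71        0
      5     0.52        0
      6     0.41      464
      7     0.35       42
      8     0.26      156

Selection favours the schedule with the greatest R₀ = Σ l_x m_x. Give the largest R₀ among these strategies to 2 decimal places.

Strategy I: R₀ = 0.93×217 + 0.82×196 + 0.60×474 + 0.47×71 + 0.43×92 = 719.8600
Strategy II: R₀ = 0.71×0 + 0.52×0 + 0.41×464 + 0.35×42 + 0.26×156 = 245.5000
Highest R₀: strategy I with 719.8600.

719.86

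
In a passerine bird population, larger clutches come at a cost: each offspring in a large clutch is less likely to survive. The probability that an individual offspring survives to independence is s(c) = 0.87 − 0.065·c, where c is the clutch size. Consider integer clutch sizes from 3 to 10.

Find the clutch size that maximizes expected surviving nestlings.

Expected surviving nestlings = c × s(c):
  c=3: 3 × 0.675 = 2.025
  c=4: 4 × 0.610 = 2.440
  c=5: 5 × 0.545 = 2.725
  c=6: 6 × 0.480 = 2.880
  c=7: 7 × 0.415 = 2.905
  c=8: 8 × 0.350 = 2.800
  c=9: 9 × 0.285 = 2.565
  c=10: 10 × 0.220 = 2.200
Maximum at c = 7 (2.905 surviving nestlings).

7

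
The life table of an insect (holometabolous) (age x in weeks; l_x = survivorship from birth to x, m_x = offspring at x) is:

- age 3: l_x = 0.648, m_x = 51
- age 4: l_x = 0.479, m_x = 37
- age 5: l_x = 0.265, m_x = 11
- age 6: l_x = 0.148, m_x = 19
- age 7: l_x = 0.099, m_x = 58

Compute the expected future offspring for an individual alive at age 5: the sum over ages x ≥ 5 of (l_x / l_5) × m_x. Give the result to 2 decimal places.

l_5 = 0.265. Conditional survival from age 5 to x is l_x / l_5.
  x=5: (0.265/0.265) × 11 = 11.0000
  x=6: (0.148/0.265) × 19 = 10.6113
  x=7: (0.099/0.265) × 58 = 21.6679
Sum = 11.0000 + 10.6113 + 21.6679 = 43.2792

43.28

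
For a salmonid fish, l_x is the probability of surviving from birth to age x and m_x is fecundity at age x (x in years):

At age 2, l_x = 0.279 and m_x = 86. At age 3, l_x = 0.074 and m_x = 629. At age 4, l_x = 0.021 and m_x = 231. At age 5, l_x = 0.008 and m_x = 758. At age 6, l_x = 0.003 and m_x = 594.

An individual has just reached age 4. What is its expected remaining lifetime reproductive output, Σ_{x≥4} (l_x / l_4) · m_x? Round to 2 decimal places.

l_4 = 0.021. Conditional survival from age 4 to x is l_x / l_4.
  x=4: (0.021/0.021) × 231 = 231.0000
  x=5: (0.008/0.021) × 758 = 288.7619
  x=6: (0.003/0.021) × 594 = 84.8571
Sum = 231.0000 + 288.7619 + 84.8571 = 604.6190

604.62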